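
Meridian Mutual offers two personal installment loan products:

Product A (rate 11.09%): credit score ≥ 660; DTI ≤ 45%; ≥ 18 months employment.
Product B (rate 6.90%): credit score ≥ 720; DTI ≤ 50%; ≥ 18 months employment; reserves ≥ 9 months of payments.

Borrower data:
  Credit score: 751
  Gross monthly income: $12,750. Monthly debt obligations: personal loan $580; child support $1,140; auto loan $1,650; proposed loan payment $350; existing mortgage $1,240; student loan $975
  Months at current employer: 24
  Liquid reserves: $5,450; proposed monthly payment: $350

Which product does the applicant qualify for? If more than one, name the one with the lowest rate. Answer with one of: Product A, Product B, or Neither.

Product B

Total debts = (580 + 1,140 + 1,650 + 350 + 1,240 + 975) = 5,935; DTI = 5,935/12,750 = 46.5%.
Reserves = 5,450/350 = 15.6 months.
Product A: score 751 ≥ 660; DTI 46.5% > 45%; employment 24 ≥ 18 mo → does not qualify.
Product B: score 751 ≥ 720; DTI 46.5% ≤ 50%; employment 24 ≥ 18 mo; reserves 15.6 ≥ 9 mo → qualifies.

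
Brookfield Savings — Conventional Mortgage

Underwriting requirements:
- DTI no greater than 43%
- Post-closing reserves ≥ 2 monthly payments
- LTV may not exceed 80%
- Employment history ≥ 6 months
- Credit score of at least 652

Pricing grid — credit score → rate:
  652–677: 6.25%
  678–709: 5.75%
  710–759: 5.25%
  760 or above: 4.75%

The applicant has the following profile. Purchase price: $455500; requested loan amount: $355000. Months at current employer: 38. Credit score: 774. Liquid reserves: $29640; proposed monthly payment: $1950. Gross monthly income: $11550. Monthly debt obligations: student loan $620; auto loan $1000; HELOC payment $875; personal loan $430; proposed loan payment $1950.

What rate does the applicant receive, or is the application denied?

Approved at 4.75%

Credit score 774 ≥ 652 (meets minimum)
Reserves = 29,640/1,950 = 15.2 months ≥ 2
Employment 38 ≥ 6 months
Total monthly debts = (620 + 1,000 + 875 + 430 + 1,950) = 4,875. DTI: 4,875 ÷ 11,550 = 42.2%, within the 43% cap
LTV = 355,000/455,500 = 77.9% ≤ 80%
All requirements met. Score 774 falls in the 760 or above tier → 4.75%.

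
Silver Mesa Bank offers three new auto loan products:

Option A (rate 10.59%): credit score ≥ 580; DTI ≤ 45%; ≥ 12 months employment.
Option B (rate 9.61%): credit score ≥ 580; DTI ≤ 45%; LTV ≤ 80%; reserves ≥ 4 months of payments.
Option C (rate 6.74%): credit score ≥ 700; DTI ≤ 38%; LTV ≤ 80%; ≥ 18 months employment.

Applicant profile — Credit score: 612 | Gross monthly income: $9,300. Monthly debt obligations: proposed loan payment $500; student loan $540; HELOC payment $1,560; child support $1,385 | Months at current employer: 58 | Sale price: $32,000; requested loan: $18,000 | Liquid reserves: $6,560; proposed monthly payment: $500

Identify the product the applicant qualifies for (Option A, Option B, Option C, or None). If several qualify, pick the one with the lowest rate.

Total debts = (500 + 540 + 1,560 + 1,385) = 3,985; DTI = 3,985/9,300 = 42.8%.
LTV = 18,000/32,000 = 56.2%.
Reserves = 6,560/500 = 13.1 months.
Option A: score 612 ≥ 580; DTI 42.8% ≤ 45%; employment 58 ≥ 12 mo → qualifies.
Option B: score 612 ≥ 580; DTI 42.8% ≤ 45%; LTV 56.2% ≤ 80%; reserves 13.1 ≥ 4 mo → qualifies.
Option C: score 612 < 700; DTI 42.8% > 38%; LTV 56.2% ≤ 80%; employment 58 ≥ 18 mo → does not qualify.
Qualifying: Option A, Option B. Lowest rate is 9.61% → Option B.

Option B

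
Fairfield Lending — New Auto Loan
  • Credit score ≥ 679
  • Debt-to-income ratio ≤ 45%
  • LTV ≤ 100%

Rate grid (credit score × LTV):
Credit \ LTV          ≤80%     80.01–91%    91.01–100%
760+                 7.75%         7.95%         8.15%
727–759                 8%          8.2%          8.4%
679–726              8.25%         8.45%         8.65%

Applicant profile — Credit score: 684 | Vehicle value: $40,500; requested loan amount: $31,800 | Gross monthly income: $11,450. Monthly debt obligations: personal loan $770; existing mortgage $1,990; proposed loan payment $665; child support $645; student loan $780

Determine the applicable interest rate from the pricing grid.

Credit score 684 ≥ 679; Total monthly debts = (770 + 1,990 + 665 + 645 + 780) = 4,850. DTI: 4,850 ÷ 11,450 = 42.4%, within the 45% cap
LTV: 31,800 ÷ 40,500 = 78.5%, within 100% cap
Score 684 is in the 679–726 band; LTV 78.5% is in the ≤80% band → 8.25%.

8.25%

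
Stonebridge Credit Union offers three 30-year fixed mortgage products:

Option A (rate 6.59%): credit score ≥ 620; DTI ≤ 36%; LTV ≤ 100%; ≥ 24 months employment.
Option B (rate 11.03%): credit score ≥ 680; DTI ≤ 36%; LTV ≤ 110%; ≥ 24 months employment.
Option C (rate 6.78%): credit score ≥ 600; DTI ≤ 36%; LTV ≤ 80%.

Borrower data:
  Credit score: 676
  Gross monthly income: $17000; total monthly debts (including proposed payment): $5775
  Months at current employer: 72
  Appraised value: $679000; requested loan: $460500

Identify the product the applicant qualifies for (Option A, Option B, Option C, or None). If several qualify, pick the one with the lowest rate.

Option A

DTI = 5,775/17,000 = 34%.
LTV = 460,500/679,000 = 67.8%.
Option A: score 676 ≥ 620; DTI 34% ≤ 36%; LTV 67.8% ≤ 100%; employment 72 ≥ 24 mo → qualifies.
Option B: score 676 < 680; DTI 34% ≤ 36%; LTV 67.8% ≤ 110%; employment 72 ≥ 24 mo → does not qualify.
Option C: score 676 ≥ 600; DTI 34% ≤ 36%; LTV 67.8% ≤ 80% → qualifies.
Qualifying: Option A, Option C. Lowest rate is 6.59% → Option A.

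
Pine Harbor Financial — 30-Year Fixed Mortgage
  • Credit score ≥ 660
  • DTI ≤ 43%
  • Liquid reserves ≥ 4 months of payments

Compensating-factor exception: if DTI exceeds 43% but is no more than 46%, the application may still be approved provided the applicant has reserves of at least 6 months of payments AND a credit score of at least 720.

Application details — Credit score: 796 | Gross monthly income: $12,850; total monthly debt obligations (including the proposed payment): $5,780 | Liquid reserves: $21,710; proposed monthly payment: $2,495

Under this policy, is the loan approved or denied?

Approved

Credit score 796 ≥ 660 (meets base)
DTI: 5,780 ÷ 12,850 = 45%, over the 43% base limit.
Reserves: 21,710 ÷ 2,495 = 8.7 months (meets 4-month minimum)
45% falls in the override range (43%–46%), so the compensating-factor test applies.
Reserves 8.7 ≥ 6 months; credit score 796 ≥ 720.
Both override conditions satisfied; DTI exception granted.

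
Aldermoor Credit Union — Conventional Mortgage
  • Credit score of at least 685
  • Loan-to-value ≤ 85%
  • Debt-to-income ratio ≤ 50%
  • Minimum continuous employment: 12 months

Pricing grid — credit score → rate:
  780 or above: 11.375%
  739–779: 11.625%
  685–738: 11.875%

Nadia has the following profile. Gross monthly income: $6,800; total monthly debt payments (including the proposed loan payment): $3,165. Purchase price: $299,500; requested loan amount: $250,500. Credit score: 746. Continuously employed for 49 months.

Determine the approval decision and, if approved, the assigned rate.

Credit score 746 ≥ 685 (meets minimum)
Loan-to-value = 250,500/299,500 = 83.6% — pass (85% max)
DTI = 3,165/6,800 = 46.5% ≤ 50%
Employment 49 ≥ 12 months
All requirements met. Score 746 falls in the 739–779 tier → 11.625%.

Approved at 11.625%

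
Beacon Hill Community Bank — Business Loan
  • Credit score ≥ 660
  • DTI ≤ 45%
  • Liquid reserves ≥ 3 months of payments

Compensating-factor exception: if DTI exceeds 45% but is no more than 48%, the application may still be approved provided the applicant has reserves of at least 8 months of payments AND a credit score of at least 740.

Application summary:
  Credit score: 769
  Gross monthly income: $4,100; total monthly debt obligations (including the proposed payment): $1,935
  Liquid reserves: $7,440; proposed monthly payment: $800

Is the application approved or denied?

Approved

Credit score 769 ≥ 660 (meets base)
DTI: 1,935 ÷ 4,100 = 47.2%, over the 45% base limit.
Liquid reserves cover 7,440/800 = 9.3 months — ≥ 3 required
47.2% falls in the override range (45%–48%), so the compensating-factor test applies.
Override check — reserves: 9.3 mo (ok); score: 769 (ok).
Both override conditions satisfied; DTI exception granted.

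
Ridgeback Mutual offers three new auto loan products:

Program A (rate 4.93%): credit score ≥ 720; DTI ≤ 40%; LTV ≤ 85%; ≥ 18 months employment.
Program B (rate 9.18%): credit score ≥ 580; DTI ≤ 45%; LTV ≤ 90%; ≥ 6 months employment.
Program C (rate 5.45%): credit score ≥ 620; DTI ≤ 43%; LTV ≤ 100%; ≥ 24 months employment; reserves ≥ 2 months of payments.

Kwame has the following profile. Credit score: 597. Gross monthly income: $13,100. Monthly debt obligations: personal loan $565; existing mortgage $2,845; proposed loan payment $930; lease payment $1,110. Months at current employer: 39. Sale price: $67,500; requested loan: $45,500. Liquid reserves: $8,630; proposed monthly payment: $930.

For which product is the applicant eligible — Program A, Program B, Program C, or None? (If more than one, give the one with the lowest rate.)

Program B

Total debts = (565 + 2,845 + 930 + 1,110) = 5,450; DTI = 5,450/13,100 = 41.6%.
LTV = 45,500/67,500 = 67.4%.
Reserves = 8,630/930 = 9.3 months.
Program A: score 597 < 720; DTI 41.6% > 40%; LTV 67.4% ≤ 85%; employment 39 ≥ 18 mo → does not qualify.
Program B: score 597 ≥ 580; DTI 41.6% ≤ 45%; LTV 67.4% ≤ 90%; employment 39 ≥ 6 mo → qualifies.
Program C: score 597 < 620; DTI 41.6% ≤ 43%; LTV 67.4% ≤ 100%; employment 39 ≥ 24 mo; reserves 9.3 ≥ 2 mo → does not qualify.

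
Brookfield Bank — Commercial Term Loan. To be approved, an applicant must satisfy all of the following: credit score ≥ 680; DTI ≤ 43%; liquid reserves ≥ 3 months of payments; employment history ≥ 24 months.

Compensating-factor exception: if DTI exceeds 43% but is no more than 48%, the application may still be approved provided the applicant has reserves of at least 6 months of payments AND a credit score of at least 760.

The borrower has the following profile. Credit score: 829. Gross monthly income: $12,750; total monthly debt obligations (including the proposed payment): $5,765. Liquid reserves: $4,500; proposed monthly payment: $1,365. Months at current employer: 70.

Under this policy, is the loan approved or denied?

Credit score 829 ≥ 680 (meets base)
DTI: 5,765 ÷ 12,750 = 45.2%, over the 43% base limit.
Reserves = 4,500/1,365 = 3.3 months ≥ 3
Employment 70 ≥ 24 months
45.2% falls in the override range (43%–48%), so the compensating-factor test applies.
Reserves 3.3 < 6 months; credit score 829 ≥ 760.
Compensating-factor requirement not fully met.

Denied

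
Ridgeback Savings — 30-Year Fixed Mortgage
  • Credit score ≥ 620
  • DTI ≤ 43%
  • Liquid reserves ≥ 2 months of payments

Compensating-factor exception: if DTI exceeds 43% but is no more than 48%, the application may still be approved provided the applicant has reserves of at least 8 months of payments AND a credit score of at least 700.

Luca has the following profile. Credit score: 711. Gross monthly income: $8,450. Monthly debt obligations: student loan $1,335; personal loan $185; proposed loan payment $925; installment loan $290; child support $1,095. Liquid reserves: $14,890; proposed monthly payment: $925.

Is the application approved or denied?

Credit score 711 ≥ 620 (meets base)
Total debts = (1,335 + 185 + 925 + 290 + 1,095) = 3,830. DTI: 3,830 ÷ 8,450 = 45.3%, over the 43% base limit.
Reserves = 14,890/925 = 16.1 months ≥ 2
45.3% falls in the override range (43%–48%), so the compensating-factor test applies.
Reserves 16.1 ≥ 8 months; credit score 711 ≥ 700.
Both override conditions satisfied; DTI exception granted.

Approved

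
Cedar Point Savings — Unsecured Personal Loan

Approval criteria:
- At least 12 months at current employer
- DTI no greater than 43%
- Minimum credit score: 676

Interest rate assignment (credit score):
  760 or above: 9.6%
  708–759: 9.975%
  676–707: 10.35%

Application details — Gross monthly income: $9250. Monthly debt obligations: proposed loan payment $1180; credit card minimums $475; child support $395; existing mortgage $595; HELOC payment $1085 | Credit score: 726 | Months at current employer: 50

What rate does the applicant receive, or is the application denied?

Approved at 9.975%

Credit score 726 ≥ 676 (meets minimum)
Total monthly debts = (1,180 + 475 + 395 + 595 + 1,085) = 3,730. Debt-to-income = 3,730/9,250 = 40.3% — meets 43% limit
Employment 50 ≥ 12 months
All requirements met. Score 726 falls in the 708–759 tier → 9.975%.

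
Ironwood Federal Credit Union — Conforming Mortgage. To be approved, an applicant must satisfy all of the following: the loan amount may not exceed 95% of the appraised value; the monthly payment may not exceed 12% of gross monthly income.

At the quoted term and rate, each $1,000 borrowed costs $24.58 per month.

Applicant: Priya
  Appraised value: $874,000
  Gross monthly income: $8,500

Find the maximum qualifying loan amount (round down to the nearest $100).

$41,400

Payment cap: 12% × $8,500 = $1,020/month.
At $24.58 per $1,000, that supports 1,020/24.58 × 1,000 ≈ $41,497 → $41,400.
LTV cap: 95% × $874,000 = $830,300 → $830,300.
Binding constraint: payment-to-income.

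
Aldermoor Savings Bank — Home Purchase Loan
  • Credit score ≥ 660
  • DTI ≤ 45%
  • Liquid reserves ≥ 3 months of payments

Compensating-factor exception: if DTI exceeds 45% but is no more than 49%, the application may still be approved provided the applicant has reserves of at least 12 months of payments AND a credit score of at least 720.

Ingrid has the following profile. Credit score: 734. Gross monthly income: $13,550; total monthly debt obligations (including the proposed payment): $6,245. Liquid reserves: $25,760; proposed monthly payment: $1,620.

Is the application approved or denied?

Approved

Credit score 734 ≥ 660 (meets base)
DTI: 6,245 ÷ 13,550 = 46.1%, over the 45% base limit.
Liquid reserves cover 25,760/1,620 = 15.9 months — ≥ 3 required
DTI 46.1% is within the 45%–49% exception band; checking compensating factors.
Override check — reserves: 15.9 mo (ok); score: 734 (ok).
Both compensating conditions met → exception applies.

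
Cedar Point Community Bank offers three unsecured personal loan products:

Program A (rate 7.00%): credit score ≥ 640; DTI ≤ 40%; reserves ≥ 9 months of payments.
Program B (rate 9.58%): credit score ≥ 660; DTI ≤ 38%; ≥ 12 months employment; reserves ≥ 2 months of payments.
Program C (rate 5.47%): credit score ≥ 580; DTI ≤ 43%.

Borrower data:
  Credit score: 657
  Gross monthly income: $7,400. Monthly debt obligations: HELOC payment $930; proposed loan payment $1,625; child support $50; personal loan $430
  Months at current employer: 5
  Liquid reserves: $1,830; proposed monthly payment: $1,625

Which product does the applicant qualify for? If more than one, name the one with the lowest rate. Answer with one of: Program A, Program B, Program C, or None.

Total debts = (930 + 1,625 + 50 + 430) = 3,035; DTI = 3,035/7,400 = 41%.
Reserves = 1,830/1,625 = 1.1 months.
Program A: score 657 ≥ 640; DTI 41% > 40%; reserves 1.1 < 9 mo → does not qualify.
Program B: score 657 < 660; DTI 41% > 38%; employment 5 < 12 mo; reserves 1.1 < 2 mo → does not qualify.
Program C: score 657 ≥ 580; DTI 41% ≤ 43% → qualifies.

Program C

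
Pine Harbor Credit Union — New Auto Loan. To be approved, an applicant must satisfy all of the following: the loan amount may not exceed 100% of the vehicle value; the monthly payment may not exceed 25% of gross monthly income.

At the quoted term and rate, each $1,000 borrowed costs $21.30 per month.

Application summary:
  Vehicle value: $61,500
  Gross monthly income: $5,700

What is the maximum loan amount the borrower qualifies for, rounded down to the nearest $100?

Payment cap: 25% × $5,700 = $1,425/month.
At $21.30 per $1,000, that supports 1,425/21.30 × 1,000 ≈ $66,901 → $66,900.
LTV cap: 100% × $61,500 = $61,500 → $61,500.
Binding constraint: loan-to-value.

$61,500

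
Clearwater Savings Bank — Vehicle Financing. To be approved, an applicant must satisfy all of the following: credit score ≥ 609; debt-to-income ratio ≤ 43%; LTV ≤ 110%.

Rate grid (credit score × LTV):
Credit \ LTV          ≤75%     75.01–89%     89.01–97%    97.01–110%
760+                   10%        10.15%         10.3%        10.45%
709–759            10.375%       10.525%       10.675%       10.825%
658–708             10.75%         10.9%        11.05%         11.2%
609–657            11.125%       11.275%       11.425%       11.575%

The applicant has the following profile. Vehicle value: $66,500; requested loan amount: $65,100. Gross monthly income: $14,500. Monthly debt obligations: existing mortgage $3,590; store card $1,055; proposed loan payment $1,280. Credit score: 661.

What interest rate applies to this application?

Credit score 661 ≥ 609; Total monthly debts = (3,590 + 1,055 + 1,280) = 5,925. Debt-to-income = 5,925/14,500 = 40.9% — meets 43% limit
LTV = 65,100/66,500 = 97.9% ≤ 110%
Credit 661 → row 658–708; LTV 97.9% → column 97.01–110%. Grid cell → 11.2%.

11.2%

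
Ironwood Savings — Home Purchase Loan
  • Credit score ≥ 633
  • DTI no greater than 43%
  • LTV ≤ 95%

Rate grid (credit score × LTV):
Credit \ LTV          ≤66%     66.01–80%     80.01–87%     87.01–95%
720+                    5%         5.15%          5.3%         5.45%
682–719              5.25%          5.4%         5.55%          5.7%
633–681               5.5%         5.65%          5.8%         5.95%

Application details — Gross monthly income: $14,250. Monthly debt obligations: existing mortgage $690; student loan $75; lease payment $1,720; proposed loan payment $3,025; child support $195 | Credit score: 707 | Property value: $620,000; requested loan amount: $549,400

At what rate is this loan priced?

Credit score 707 ≥ 633; Total monthly debts = (690 + 75 + 1,720 + 3,025 + 195) = 5,705. DTI = 5,705/14,250 = 40% ≤ 43%
LTV = 549,400/620,000 = 88.6% ≤ 95%
Credit 707 → row 682–719; LTV 88.6% → column 87.01–95%. Grid cell → 5.7%.

5.7%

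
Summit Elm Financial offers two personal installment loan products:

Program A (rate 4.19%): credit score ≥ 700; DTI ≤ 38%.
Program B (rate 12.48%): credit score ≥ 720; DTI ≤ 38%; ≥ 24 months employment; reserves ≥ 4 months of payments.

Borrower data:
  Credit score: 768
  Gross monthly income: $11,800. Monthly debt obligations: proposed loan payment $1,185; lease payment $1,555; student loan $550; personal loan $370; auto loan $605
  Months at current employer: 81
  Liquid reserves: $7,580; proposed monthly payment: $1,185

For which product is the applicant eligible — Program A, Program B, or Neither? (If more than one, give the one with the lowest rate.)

Program A

Total debts = (1,185 + 1,555 + 550 + 370 + 605) = 4,265; DTI = 4,265/11,800 = 36.1%.
Reserves = 7,580/1,185 = 6.4 months.
Program A: score 768 ≥ 700; DTI 36.1% ≤ 38% → qualifies.
Program B: score 768 ≥ 720; DTI 36.1% ≤ 38%; employment 81 ≥ 24 mo; reserves 6.4 ≥ 4 mo → qualifies.
Qualifying: Program A, Program B. Lowest rate is 4.19% → Program A.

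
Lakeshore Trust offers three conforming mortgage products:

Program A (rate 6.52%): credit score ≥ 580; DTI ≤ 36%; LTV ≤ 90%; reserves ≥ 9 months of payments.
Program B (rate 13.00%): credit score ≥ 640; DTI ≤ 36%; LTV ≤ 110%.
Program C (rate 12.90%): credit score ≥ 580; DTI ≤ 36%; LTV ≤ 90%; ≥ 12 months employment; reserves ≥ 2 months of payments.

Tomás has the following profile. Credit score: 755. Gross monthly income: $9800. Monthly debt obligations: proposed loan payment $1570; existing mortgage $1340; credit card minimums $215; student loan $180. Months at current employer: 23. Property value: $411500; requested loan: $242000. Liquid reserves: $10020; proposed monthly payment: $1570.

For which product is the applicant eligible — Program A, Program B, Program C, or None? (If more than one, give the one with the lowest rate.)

Total debts = (1,570 + 1,340 + 215 + 180) = 3,305; DTI = 3,305/9,800 = 33.7%.
LTV = 242,000/411,500 = 58.8%.
Reserves = 10,020/1,570 = 6.4 months.
Program A: score 755 ≥ 580; DTI 33.7% ≤ 36%; LTV 58.8% ≤ 90%; reserves 6.4 < 9 mo → does not qualify.
Program B: score 755 ≥ 640; DTI 33.7% ≤ 36%; LTV 58.8% ≤ 110% → qualifies.
Program C: score 755 ≥ 580; DTI 33.7% ≤ 36%; LTV 58.8% ≤ 90%; employment 23 ≥ 12 mo; reserves 6.4 ≥ 2 mo → qualifies.
Qualifying: Program B, Program C. Lowest rate is 12.90% → Program C.

Program C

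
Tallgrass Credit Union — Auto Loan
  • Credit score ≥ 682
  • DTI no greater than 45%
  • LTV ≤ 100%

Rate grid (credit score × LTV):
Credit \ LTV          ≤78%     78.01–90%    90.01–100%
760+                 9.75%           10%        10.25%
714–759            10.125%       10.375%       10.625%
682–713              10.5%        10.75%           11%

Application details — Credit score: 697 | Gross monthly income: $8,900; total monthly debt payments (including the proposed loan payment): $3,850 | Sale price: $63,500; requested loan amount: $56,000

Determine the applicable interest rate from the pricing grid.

Credit score 697 ≥ 682; DTI: 3,850 ÷ 8,900 = 43.3%, within the 45% cap
LTV: 56,000 ÷ 63,500 = 88.2%, within 100% cap
Credit 697 → row 682–713; LTV 88.2% → column 78.01–90%. Grid cell → 10.75%.

10.75%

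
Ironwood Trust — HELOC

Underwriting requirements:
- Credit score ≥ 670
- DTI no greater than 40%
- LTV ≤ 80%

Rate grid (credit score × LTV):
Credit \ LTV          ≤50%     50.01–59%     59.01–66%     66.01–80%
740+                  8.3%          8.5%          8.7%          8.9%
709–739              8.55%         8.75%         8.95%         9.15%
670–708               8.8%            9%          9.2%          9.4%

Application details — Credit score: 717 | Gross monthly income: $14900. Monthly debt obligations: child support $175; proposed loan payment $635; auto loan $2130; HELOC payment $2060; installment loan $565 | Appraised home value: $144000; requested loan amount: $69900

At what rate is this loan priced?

8.55%

Credit score 717 ≥ 670; Total monthly debts = (175 + 635 + 2,130 + 2,060 + 565) = 5,565. DTI: 5,565 ÷ 14,900 = 37.3%, within the 40% cap
LTV = 69,900/144,000 = 48.5% ≤ 80%
Row: 717 falls in 709–739. Column: 48.5% falls in ≤50%. Rate = 8.55%.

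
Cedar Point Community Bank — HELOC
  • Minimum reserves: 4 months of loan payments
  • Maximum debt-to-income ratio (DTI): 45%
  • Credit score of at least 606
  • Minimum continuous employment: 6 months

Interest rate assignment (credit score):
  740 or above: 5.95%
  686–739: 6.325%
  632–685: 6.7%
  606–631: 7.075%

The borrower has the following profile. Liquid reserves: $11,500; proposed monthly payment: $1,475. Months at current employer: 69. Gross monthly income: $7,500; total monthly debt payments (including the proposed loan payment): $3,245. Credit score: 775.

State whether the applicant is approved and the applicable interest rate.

Approved at 5.95%

Credit score 775 ≥ 606 (meets minimum)
Employment 69 ≥ 6 months
Reserves = 11,500/1,475 = 7.8 months ≥ 4
DTI: 3,245 ÷ 7,500 = 43.3%, within the 45% cap
All requirements met. Score 775 falls in the 740 or above tier → 5.95%.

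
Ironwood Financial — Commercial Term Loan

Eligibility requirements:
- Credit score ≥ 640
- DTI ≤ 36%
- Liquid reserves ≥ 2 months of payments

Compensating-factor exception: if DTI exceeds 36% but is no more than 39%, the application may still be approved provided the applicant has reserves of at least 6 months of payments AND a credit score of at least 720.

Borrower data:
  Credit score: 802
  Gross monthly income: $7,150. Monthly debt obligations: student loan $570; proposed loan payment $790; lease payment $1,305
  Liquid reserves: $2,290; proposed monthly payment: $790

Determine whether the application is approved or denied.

Denied

Credit score 802 ≥ 640 (meets base)
Total debts = (570 + 790 + 1,305) = 2,665. DTI = 2,665/7,150 = 37.3% > 36% — standard DTI limit exceeded.
Reserves = 2,290/790 = 2.9 months ≥ 2
DTI 37.3% is within the 36%–39% exception band; checking compensating factors.
Reserves 2.9 < 6 months; credit score 802 ≥ 720.
Compensating-factor requirement not fully met.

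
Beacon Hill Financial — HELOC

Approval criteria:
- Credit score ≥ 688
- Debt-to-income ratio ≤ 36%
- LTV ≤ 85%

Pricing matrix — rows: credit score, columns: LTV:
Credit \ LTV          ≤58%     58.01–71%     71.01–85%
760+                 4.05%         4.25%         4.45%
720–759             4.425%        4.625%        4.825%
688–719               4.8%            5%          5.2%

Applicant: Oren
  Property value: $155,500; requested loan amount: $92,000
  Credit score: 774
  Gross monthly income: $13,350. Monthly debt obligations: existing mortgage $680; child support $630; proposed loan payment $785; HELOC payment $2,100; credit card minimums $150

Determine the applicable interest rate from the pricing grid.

4.25%

Credit score 774 ≥ 688; Total monthly debts = (680 + 630 + 785 + 2,100 + 150) = 4,345. DTI = 4,345/13,350 = 32.5% ≤ 36%
LTV = 92,000/155,500 = 59.2% ≤ 85%
Score 774 is in the 760+ band; LTV 59.2% is in the 58.01–71% band → 4.25%.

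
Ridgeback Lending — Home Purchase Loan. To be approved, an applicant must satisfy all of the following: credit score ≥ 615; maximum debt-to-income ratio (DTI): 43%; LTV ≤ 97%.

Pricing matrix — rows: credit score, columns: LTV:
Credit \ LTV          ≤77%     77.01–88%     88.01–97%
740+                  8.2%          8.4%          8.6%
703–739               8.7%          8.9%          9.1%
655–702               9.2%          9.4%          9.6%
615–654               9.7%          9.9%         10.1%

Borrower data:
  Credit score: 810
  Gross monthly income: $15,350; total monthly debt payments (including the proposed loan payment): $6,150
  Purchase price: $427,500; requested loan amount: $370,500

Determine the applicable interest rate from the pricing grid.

Credit score 810 ≥ 615; Debt-to-income = 6,150/15,350 = 40.1% — meets 43% limit
LTV = 370,500/427,500 = 86.7% ≤ 97%
Score 810 is in the 740+ band; LTV 86.7% is in the 77.01–88% band → 8.4%.

8.4%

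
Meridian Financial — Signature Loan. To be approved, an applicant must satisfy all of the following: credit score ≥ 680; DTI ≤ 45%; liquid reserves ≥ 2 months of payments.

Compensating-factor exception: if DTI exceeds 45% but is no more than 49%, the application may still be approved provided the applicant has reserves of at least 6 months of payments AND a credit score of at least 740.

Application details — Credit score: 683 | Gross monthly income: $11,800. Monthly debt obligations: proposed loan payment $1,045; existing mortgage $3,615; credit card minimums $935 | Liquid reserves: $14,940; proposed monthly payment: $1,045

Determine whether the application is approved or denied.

Credit score 683 ≥ 680 (meets base)
Total debts = (1,045 + 3,615 + 935) = 5,595. DTI: 5,595 ÷ 11,800 = 47.4%, over the 45% base limit.
Liquid reserves cover 14,940/1,045 = 14.3 months — ≥ 2 required
47.4% falls in the override range (45%–49%), so the compensating-factor test applies.
Override check — reserves: 14.3 mo (ok); score: 683 (below 740).
Override conditions not both satisfied; exception does not apply.

Denied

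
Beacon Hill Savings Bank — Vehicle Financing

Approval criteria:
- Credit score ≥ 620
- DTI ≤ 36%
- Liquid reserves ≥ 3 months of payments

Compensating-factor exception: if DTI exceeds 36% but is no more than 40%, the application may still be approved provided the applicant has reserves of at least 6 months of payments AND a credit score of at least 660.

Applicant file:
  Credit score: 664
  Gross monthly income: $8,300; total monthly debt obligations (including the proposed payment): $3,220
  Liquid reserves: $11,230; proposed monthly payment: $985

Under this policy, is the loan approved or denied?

Approved

Credit score 664 ≥ 620 (meets base)
DTI: 3,220 ÷ 8,300 = 38.8%, over the 36% base limit.
Liquid reserves cover 11,230/985 = 11.4 months — ≥ 3 required
DTI 38.8% is within the 36%–40% exception band; checking compensating factors.
Reserves 11.4 ≥ 6 months; credit score 664 ≥ 660.
Both override conditions satisfied; DTI exception granted.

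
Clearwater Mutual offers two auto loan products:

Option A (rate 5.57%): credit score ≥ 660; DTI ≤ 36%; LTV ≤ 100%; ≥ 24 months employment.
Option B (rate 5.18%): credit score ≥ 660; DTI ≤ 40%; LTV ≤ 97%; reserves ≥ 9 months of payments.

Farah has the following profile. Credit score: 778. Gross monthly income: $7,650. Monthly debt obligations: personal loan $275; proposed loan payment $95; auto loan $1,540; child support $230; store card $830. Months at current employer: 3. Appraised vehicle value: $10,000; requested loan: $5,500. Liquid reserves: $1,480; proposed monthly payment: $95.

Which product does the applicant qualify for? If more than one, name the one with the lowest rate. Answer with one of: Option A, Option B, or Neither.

Total debts = (275 + 95 + 1,540 + 230 + 830) = 2,970; DTI = 2,970/7,650 = 38.8%.
LTV = 5,500/10,000 = 55%.
Reserves = 1,480/95 = 15.6 months.
Option A: score 778 ≥ 660; DTI 38.8% > 36%; LTV 55% ≤ 100%; employment 3 < 24 mo → does not qualify.
Option B: score 778 ≥ 660; DTI 38.8% ≤ 40%; LTV 55% ≤ 97%; reserves 15.6 ≥ 9 mo → qualifies.

Option B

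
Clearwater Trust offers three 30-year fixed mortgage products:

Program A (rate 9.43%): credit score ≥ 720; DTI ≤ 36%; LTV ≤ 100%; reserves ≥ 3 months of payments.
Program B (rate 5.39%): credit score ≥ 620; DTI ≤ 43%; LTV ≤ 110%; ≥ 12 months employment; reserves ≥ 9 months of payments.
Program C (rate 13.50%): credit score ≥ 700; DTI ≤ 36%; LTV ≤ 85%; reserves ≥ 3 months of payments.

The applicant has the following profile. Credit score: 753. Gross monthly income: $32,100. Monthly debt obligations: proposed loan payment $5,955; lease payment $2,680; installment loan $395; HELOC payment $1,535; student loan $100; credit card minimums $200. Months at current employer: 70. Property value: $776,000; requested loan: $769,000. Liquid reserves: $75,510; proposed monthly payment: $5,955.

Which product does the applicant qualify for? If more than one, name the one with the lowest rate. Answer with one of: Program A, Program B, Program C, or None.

Total debts = (5,955 + 2,680 + 395 + 1,535 + 100 + 200) = 10,865; DTI = 10,865/32,100 = 33.8%.
LTV = 769,000/776,000 = 99.1%.
Reserves = 75,510/5,955 = 12.7 months.
Program A: score 753 ≥ 720; DTI 33.8% ≤ 36%; LTV 99.1% ≤ 100%; reserves 12.7 ≥ 3 mo → qualifies.
Program B: score 753 ≥ 620; DTI 33.8% ≤ 43%; LTV 99.1% ≤ 110%; employment 70 ≥ 12 mo; reserves 12.7 ≥ 9 mo → qualifies.
Program C: score 753 ≥ 700; DTI 33.8% ≤ 36%; LTV 99.1% > 85%; reserves 12.7 ≥ 3 mo → does not qualify.
Qualifying: Program A, Program B. Lowest rate is 5.39% → Program B.

Program B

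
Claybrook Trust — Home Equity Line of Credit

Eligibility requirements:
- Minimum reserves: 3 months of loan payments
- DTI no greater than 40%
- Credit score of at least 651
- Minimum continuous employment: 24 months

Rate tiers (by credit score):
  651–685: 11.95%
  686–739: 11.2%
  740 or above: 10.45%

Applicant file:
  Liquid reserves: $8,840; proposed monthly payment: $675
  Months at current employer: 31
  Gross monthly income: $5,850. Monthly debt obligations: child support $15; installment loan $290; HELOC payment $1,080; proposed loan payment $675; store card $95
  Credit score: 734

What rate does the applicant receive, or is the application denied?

Approved at 11.2%

Credit score 734 ≥ 651 (meets minimum)
Total monthly debts = (15 + 290 + 1,080 + 675 + 95) = 2,155. Debt-to-income = 2,155/5,850 = 36.8% — meets 40% limit
Liquid reserves cover 8,840/675 = 13.1 months — ≥ 3 required
Employment 31 ≥ 24 months
All requirements met. Score 734 falls in the 686–739 tier → 11.2%.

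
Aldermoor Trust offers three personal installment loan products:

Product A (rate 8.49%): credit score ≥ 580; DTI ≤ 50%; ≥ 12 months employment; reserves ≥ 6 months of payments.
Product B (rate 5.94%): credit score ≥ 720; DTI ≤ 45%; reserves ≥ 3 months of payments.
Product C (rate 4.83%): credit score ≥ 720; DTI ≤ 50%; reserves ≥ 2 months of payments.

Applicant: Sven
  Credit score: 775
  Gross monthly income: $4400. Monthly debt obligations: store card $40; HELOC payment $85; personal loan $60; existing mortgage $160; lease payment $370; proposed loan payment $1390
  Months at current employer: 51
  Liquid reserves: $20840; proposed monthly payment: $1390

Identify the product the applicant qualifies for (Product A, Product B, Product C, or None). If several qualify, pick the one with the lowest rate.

Total debts = (40 + 85 + 60 + 160 + 370 + 1,390) = 2,105; DTI = 2,105/4,400 = 47.8%.
Reserves = 20,840/1,390 = 15.0 months.
Product A: score 775 ≥ 580; DTI 47.8% ≤ 50%; employment 51 ≥ 12 mo; reserves 15.0 ≥ 6 mo → qualifies.
Product B: score 775 ≥ 720; DTI 47.8% > 45%; reserves 15.0 ≥ 3 mo → does not qualify.
Product C: score 775 ≥ 720; DTI 47.8% ≤ 50%; reserves 15.0 ≥ 2 mo → qualifies.
Qualifying: Product A, Product C. Lowest rate is 4.83% → Product C.

Product C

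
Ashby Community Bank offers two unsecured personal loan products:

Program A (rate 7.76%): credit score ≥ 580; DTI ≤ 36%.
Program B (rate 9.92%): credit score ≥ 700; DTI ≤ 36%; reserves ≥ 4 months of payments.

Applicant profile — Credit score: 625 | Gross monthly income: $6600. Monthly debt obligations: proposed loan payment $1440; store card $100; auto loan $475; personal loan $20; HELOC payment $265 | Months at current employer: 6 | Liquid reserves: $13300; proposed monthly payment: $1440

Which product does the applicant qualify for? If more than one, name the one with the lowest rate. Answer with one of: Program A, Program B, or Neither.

Program A

Total debts = (1,440 + 100 + 475 + 20 + 265) = 2,300; DTI = 2,300/6,600 = 34.8%.
Reserves = 13,300/1,440 = 9.2 months.
Program A: score 625 ≥ 580; DTI 34.8% ≤ 36% → qualifies.
Program B: score 625 < 700; DTI 34.8% ≤ 36%; reserves 9.2 ≥ 4 mo → does not qualify.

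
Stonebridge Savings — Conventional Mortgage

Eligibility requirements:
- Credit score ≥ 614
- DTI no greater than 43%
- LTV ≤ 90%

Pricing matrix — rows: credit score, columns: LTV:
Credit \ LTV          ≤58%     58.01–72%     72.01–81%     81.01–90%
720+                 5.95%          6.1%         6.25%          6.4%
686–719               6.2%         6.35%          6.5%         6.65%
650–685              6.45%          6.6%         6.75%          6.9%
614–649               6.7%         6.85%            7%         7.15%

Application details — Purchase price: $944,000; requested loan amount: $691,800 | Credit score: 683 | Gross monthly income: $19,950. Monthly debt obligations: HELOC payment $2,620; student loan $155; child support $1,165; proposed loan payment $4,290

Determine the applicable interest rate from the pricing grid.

Credit score 683 ≥ 614; Total monthly debts = (2,620 + 155 + 1,165 + 4,290) = 8,230. DTI: 8,230 ÷ 19,950 = 41.3%, within the 43% cap
Loan-to-value = 691,800/944,000 = 73.3% — pass (90% max)
Row: 683 falls in 650–685. Column: 73.3% falls in 72.01–81%. Rate = 6.75%.

6.75%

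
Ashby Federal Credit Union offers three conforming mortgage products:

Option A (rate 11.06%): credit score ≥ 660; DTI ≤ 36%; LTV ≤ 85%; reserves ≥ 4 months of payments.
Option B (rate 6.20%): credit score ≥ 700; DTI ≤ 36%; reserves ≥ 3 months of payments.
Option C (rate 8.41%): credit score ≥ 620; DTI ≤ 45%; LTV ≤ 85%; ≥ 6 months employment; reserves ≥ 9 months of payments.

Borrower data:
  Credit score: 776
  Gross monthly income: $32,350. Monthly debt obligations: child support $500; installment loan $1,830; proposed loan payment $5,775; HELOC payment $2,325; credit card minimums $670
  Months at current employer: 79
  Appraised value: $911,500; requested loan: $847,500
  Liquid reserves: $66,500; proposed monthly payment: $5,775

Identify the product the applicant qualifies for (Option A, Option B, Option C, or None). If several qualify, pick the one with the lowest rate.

Total debts = (500 + 1,830 + 5,775 + 2,325 + 670) = 11,100; DTI = 11,100/32,350 = 34.3%.
LTV = 847,500/911,500 = 93%.
Reserves = 66,500/5,775 = 11.5 months.
Option A: score 776 ≥ 660; DTI 34.3% ≤ 36%; LTV 93% > 85%; reserves 11.5 ≥ 4 mo → does not qualify.
Option B: score 776 ≥ 700; DTI 34.3% ≤ 36%; reserves 11.5 ≥ 3 mo → qualifies.
Option C: score 776 ≥ 620; DTI 34.3% ≤ 45%; LTV 93% > 85%; employment 79 ≥ 6 mo; reserves 11.5 ≥ 9 mo → does not qualify.

Option B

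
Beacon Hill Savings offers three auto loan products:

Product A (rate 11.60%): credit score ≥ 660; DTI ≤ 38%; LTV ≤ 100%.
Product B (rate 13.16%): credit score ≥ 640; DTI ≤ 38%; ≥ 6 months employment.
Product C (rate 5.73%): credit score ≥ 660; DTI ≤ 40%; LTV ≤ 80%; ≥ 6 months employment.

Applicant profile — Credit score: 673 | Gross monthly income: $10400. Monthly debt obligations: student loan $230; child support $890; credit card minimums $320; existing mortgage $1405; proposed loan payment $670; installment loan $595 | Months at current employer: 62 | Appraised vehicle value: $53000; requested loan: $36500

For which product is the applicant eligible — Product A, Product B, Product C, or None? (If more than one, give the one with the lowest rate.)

Total debts = (230 + 890 + 320 + 1,405 + 670 + 595) = 4,110; DTI = 4,110/10,400 = 39.5%.
LTV = 36,500/53,000 = 68.9%.
Product A: score 673 ≥ 660; DTI 39.5% > 38%; LTV 68.9% ≤ 100% → does not qualify.
Product B: score 673 ≥ 640; DTI 39.5% > 38%; employment 62 ≥ 6 mo → does not qualify.
Product C: score 673 ≥ 660; DTI 39.5% ≤ 40%; LTV 68.9% ≤ 80%; employment 62 ≥ 6 mo → qualifies.

Product C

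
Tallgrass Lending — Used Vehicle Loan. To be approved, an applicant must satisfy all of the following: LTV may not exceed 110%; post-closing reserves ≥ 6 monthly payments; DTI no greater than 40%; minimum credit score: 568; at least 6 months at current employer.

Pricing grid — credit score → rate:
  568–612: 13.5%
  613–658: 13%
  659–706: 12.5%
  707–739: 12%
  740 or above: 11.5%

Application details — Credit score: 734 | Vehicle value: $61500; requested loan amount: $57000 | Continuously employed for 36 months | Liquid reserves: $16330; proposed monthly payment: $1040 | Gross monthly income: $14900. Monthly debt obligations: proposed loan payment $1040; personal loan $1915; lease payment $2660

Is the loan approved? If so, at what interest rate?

Approved at 12%

Credit score 734 ≥ 568 (meets minimum)
Employment 36 ≥ 6 months
Reserves: 16,330 ÷ 1,040 = 15.7 months (meets 6-month minimum)
LTV: 57,000 ÷ 61,500 = 92.7%, within 110% cap
Total monthly debts = (1,040 + 1,915 + 2,660) = 5,615. DTI: 5,615 ÷ 14,900 = 37.7%, within the 40% cap
All requirements met. Score 734 falls in the 707–739 tier → 12%.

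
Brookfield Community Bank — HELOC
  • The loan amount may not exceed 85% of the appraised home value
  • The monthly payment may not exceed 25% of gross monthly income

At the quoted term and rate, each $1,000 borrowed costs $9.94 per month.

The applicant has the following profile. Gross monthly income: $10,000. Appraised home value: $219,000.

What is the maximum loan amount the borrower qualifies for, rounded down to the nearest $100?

$186,100

Payment cap: 25% × $10,000 = $2,500/month.
At $9.94 per $1,000, that supports 2,500/9.94 × 1,000 ≈ $251,509 → $251,500.
LTV cap: 85% × $219,000 = $186,150 → $186,100.
Binding constraint: loan-to-value.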